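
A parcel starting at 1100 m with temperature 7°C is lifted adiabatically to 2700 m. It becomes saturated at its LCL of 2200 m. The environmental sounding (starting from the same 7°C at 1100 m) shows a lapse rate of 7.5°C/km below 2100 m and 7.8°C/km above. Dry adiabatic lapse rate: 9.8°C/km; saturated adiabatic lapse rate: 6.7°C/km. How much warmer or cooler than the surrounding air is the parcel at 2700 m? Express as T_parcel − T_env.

Parcel:
  Dry to 2200 m: -9.8 × 1.1 km = -10.78°C, so T = -3.78°C.
  Saturated to 2700 m: -6.7 × 0.5 km = -3.35°C, so T = -7.13°C.
Environment:
  Environment, lower layer to 2100 m: -7.5 × 1 km = -7.5°C, so T = -0.5°C.
  Environment, upper layer to 2700 m: -7.8 × 0.6 km = -4.68°C, so T = -5.18°C.
T_parcel − T_env = -7.13 − (-5.18) = -1.95°C

-1.95°C (parcel cooler than environment)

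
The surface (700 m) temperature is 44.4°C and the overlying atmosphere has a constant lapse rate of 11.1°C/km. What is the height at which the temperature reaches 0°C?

4700 m

Height above start = (44.4 − 0) / 11.1 = 4 km
Altitude = 700 m + 4000 m = 4700 m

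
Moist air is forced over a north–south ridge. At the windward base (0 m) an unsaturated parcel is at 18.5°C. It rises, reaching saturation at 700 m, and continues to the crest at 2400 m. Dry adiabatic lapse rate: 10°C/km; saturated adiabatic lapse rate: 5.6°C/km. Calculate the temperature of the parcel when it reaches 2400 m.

0 → 700 m (dry, 10°C/km): ΔT = -10 × 0.7 = -7°C → T = 11.5°C
700 → 2400 m (saturated, 5.6°C/km): ΔT = -5.6 × 1.7 = -9.52°C → T = 1.98°C

1.98°C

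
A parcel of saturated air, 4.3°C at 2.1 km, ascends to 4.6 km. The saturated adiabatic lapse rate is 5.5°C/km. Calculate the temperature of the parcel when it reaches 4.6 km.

-9.45°C

Saturated adiabatic to 4600 m: -5.5 × 2.5 km = -13.75°C, so T = -9.45°C.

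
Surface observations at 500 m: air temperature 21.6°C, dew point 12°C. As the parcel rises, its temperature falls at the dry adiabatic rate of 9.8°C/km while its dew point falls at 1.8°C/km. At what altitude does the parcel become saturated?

1700 m

T and T_d converge at 9.8 − 1.8 = 8°C per km
Height above start = (21.6 − 12) / 8 = 1.2 km
LCL altitude = 500 m + 1200 m = 1700 m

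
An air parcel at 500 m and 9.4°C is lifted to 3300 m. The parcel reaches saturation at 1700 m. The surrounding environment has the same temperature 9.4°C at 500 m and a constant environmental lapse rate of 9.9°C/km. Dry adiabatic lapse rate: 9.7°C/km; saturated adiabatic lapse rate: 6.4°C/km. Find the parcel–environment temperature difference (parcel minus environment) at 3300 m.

+5.84°C (parcel warmer than environment)

Parcel:
  From 500 m to 1700 m (dry): cools by 9.7 × 1.2 = 11.64°C, giving -2.24°C.
  From 1700 m to 3300 m (saturated): cools by 6.4 × 1.6 = 10.24°C, giving -12.48°C.
Environment:
  From 500 m to 3300 m (environment): cools by 9.9 × 2.8 = 27.72°C, giving -18.32°C.
T_parcel − T_env = -12.48 − (-18.32) = +5.84°C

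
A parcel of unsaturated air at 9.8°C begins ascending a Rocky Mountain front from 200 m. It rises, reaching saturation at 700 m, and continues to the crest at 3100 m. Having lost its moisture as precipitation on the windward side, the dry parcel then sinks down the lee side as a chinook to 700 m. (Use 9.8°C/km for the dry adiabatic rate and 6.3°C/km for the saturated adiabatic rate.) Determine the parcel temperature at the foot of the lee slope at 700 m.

13.3°C

Dry to 700 m: -9.8 × 0.5 km = -4.9°C, so T = 4.9°C.
Saturated to 3100 m: -6.3 × 2.4 km = -15.12°C, so T = -10.22°C.
Dry descent to 700 m: +9.8 × 2.4 km = +23.52°C, so T = 13.3°C.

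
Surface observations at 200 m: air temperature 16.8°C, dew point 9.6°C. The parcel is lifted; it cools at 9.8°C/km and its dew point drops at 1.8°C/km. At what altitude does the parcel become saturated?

T and T_d converge at 9.8 − 1.8 = 8°C per km
Height above start = (16.8 − 9.6) / 8 = 0.9 km
LCL altitude = 200 m + 900 m = 1100 m

1100 m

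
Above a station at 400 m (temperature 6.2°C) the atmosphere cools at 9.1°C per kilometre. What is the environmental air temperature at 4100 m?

-27.47°C

400 → 4100 m (environmental, 9.1°C/km): ΔT = -9.1 × 3.7 = -33.67°C → T = -27.47°C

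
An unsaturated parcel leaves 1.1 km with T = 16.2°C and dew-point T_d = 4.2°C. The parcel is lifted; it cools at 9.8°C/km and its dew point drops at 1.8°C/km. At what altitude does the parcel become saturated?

2.6 km

T and T_d converge at 9.8 − 1.8 = 8°C per km
Height above start = (16.2 − 4.2) / 8 = 1.5 km
LCL altitude = 1100 m + 1500 m = 2600 m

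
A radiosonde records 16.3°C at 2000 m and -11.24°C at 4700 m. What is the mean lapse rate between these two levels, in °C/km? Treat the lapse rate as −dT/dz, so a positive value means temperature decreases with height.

10.2°C/km

Γ = −ΔT/Δz = (16.3 − (-11.24)) / (4700 − 2000) m
  = 27.54°C / 2.7 km = 10.2°C/km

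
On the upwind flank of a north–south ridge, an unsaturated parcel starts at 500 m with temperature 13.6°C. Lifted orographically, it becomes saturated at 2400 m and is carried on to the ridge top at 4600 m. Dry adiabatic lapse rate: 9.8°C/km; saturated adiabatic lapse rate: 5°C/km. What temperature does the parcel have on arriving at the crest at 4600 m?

-16.02°C

Dry to 2400 m: -9.8 × 1.9 km = -18.62°C, so T = -5.02°C.
Saturated to 4600 m: -5 × 2.2 km = -11°C, so T = -16.02°C.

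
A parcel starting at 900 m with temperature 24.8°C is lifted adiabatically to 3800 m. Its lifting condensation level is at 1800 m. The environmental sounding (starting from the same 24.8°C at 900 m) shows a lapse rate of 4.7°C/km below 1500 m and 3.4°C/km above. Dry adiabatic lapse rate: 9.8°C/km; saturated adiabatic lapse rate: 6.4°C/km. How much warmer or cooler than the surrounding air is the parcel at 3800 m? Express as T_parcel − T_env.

Parcel:
  From 900 m to 1800 m (dry): cools by 9.8 × 0.9 = 8.82°C, giving 15.98°C.
  From 1800 m to 3800 m (saturated): cools by 6.4 × 2 = 12.8°C, giving 3.18°C.
Environment:
  From 900 m to 1500 m (environment, lower layer): cools by 4.7 × 0.6 = 2.82°C, giving 21.98°C.
  From 1500 m to 3800 m (environment, upper layer): cools by 3.4 × 2.3 = 7.82°C, giving 14.16°C.
T_parcel − T_env = 3.18 − 14.16 = -10.98°C

-10.98°C (parcel cooler than environment)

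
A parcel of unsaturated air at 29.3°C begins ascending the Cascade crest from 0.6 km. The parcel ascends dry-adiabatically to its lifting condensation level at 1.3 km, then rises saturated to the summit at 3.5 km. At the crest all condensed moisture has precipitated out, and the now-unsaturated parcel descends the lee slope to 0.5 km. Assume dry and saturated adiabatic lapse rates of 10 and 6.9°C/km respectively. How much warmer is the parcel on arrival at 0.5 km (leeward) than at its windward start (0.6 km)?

+7.82°C

600 → 1300 m (dry, 10°C/km): ΔT = -10 × 0.7 = -7°C → T = 22.3°C
1300 → 3500 m (saturated, 6.9°C/km): ΔT = -6.9 × 2.2 = -15.18°C → T = 7.12°C
3500 → 500 m (dry descent, 10°C/km): ΔT = +10 × 3 = +30°C → T = 37.12°C
Net change vs windward start: 37.12 − 29.3 = +7.82°C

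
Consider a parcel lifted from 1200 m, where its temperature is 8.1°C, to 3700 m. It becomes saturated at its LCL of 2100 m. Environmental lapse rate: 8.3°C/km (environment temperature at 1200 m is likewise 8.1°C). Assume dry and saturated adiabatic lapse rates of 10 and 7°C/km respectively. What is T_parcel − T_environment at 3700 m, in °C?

Parcel:
  From 1200 m to 2100 m (dry): cools by 10 × 0.9 = 9°C, giving -0.9°C.
  From 2100 m to 3700 m (saturated): cools by 7 × 1.6 = 11.2°C, giving -12.1°C.
Environment:
  From 1200 m to 3700 m (environment): cools by 8.3 × 2.5 = 20.75°C, giving -12.65°C.
T_parcel − T_env = -12.1 − (-12.65) = +0.55°C

+0.55°C (parcel warmer than environment)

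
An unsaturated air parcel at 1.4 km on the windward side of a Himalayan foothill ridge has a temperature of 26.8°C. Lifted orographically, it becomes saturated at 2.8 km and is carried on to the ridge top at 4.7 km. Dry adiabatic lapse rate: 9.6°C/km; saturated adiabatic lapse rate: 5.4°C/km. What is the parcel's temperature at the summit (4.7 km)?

3.1°C

Dry to 2800 m: -9.6 × 1.4 km = -13.44°C, so T = 13.36°C.
Saturated to 4700 m: -5.4 × 1.9 km = -10.26°C, so T = 3.1°C.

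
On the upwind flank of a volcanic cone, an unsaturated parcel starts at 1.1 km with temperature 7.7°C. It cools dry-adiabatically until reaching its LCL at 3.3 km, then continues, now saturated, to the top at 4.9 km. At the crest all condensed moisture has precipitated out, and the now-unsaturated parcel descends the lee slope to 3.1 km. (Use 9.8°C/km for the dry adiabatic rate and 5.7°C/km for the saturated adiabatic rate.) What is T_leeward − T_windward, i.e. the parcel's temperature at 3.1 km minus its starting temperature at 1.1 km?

1100–3300 m, dry: Δz = 2.2 km ⇒ ΔT = -21.56°C; T = -13.86°C
3300–4900 m, saturated: Δz = 1.6 km ⇒ ΔT = -9.12°C; T = -22.98°C
4900–3100 m, dry descent: Δz = 1.8 km ⇒ ΔT = +17.64°C; T = -5.34°C
Net change vs windward start: -5.34 − 7.7 = -13.04°C

-13.04°C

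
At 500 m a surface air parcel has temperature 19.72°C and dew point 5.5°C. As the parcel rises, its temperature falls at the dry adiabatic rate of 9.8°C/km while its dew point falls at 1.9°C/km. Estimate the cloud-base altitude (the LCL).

T and T_d converge at 9.8 − 1.9 = 7.9°C per km
Height above start = (19.72 − 5.5) / 7.9 = 1.8 km
LCL altitude = 500 m + 1800 m = 2300 m

2300 m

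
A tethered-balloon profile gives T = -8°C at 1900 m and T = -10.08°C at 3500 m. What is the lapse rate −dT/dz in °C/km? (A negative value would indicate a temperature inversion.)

1.3°C/km

Γ = −ΔT/Δz = (-8 − (-10.08)) / (3500 − 1900) m
  = 2.08°C / 1.6 km = 1.3°C/km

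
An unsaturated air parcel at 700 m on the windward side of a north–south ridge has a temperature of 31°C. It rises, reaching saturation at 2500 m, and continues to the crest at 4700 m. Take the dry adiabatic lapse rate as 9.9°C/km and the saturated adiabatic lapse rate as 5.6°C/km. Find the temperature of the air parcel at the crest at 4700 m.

700 → 2500 m (dry, 9.9°C/km): ΔT = -9.9 × 1.8 = -17.82°C → T = 13.18°C
2500 → 4700 m (saturated, 5.6°C/km): ΔT = -5.6 × 2.2 = -12.32°C → T = 0.86°C

0.86°C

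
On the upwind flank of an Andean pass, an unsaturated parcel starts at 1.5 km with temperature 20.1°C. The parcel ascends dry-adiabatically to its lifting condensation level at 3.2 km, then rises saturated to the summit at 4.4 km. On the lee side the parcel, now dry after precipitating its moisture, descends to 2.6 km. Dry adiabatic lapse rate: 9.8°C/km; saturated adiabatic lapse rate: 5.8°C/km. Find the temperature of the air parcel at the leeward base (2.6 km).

From 1500 m to 3200 m (dry): cools by 9.8 × 1.7 = 16.66°C, giving 3.44°C.
From 3200 m to 4400 m (saturated): cools by 5.8 × 1.2 = 6.96°C, giving -3.52°C.
From 4400 m to 2600 m (dry descent): warms by 9.8 × 1.8 = 17.64°C, giving 14.12°C.

14.12°C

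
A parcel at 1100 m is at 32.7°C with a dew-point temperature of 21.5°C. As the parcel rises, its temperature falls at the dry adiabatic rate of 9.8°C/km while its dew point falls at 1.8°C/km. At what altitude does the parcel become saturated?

2500 m

T and T_d converge at 9.8 − 1.8 = 8°C per km
Height above start = (32.7 − 21.5) / 8 = 1.4 km
LCL altitude = 1100 m + 1400 m = 2500 m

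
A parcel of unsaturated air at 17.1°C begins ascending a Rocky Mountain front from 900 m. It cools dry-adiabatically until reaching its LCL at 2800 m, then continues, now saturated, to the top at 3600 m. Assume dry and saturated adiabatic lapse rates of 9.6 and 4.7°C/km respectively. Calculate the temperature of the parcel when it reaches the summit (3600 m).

900–2800 m, dry: Δz = 1.9 km ⇒ ΔT = -18.24°C; T = -1.14°C
2800–3600 m, saturated: Δz = 0.8 km ⇒ ΔT = -3.76°C; T = -4.9°C

-4.9°C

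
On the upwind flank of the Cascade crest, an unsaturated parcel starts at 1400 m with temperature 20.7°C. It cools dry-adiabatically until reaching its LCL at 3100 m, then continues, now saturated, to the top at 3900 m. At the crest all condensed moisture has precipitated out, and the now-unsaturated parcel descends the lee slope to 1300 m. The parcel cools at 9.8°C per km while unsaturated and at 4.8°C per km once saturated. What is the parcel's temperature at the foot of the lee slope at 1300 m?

25.68°C

From 1400 m to 3100 m (dry): cools by 9.8 × 1.7 = 16.66°C, giving 4.04°C.
From 3100 m to 3900 m (saturated): cools by 4.8 × 0.8 = 3.84°C, giving 0.2°C.
From 3900 m to 1300 m (dry descent): warms by 9.8 × 2.6 = 25.48°C, giving 25.68°C.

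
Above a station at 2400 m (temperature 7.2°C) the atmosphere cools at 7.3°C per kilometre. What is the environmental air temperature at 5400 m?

From 2400 m to 5400 m (environmental): cools by 7.3 × 3 = 21.9°C, giving -14.7°C.

-14.7°C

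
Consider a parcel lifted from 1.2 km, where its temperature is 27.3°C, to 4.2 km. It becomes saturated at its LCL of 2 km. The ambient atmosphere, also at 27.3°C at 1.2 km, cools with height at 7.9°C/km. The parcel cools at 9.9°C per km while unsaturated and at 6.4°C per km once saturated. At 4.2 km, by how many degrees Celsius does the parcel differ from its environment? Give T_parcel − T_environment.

Parcel:
  Dry to 2000 m: -9.9 × 0.8 km = -7.92°C, so T = 19.38°C.
  Saturated to 4200 m: -6.4 × 2.2 km = -14.08°C, so T = 5.3°C.
Environment:
  Environment to 4200 m: -7.9 × 3 km = -23.7°C, so T = 3.6°C.
T_parcel − T_env = 5.3 − 3.6 = +1.7°C

+1.7°C (parcel warmer than environment)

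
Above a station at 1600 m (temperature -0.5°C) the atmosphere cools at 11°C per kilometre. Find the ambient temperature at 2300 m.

-8.2°C

From 1600 m to 2300 m (environmental): cools by 11 × 0.7 = 7.7°C, giving -8.2°C.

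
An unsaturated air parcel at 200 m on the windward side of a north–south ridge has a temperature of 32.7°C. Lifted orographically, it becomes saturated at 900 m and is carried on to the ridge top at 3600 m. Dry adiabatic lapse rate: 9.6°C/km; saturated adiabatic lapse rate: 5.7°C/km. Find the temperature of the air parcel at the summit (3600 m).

200–900 m, dry: Δz = 0.7 km ⇒ ΔT = -6.72°C; T = 25.98°C
900–3600 m, saturated: Δz = 2.7 km ⇒ ΔT = -15.39°C; T = 10.59°C

10.59°C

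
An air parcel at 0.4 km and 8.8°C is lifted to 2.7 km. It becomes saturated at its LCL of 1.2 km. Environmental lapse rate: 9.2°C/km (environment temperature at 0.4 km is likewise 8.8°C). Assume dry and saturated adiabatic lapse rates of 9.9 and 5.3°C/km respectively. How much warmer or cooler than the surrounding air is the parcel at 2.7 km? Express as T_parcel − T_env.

+5.29°C (parcel warmer than environment)

Parcel:
  From 400 m to 1200 m (dry): cools by 9.9 × 0.8 = 7.92°C, giving 0.88°C.
  From 1200 m to 2700 m (saturated): cools by 5.3 × 1.5 = 7.95°C, giving -7.07°C.
Environment:
  From 400 m to 2700 m (environment): cools by 9.2 × 2.3 = 21.16°C, giving -12.36°C.
T_parcel − T_env = -7.07 − (-12.36) = +5.29°C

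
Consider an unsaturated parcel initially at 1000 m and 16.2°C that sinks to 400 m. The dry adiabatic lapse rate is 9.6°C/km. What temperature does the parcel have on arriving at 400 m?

Dry adiabatic to 400 m: +9.6 × 0.6 km = +5.76°C, so T = 21.96°C.

21.96°C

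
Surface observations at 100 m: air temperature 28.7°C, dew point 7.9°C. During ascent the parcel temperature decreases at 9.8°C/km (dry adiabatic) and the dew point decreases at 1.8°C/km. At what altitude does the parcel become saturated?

2700 m

T and T_d converge at 9.8 − 1.8 = 8°C per km
Height above start = (28.7 − 7.9) / 8 = 2.6 km
LCL altitude = 100 m + 2600 m = 2700 m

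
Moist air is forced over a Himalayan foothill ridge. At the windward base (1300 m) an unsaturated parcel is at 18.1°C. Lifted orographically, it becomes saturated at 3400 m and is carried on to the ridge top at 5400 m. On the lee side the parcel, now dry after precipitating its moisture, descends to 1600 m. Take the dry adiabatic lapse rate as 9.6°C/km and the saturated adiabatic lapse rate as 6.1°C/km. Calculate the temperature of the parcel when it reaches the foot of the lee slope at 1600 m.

Dry to 3400 m: -9.6 × 2.1 km = -20.16°C, so T = -2.06°C.
Saturated to 5400 m: -6.1 × 2 km = -12.2°C, so T = -14.26°C.
Dry descent to 1600 m: +9.6 × 3.8 km = +36.48°C, so T = 22.22°C.

22.22°C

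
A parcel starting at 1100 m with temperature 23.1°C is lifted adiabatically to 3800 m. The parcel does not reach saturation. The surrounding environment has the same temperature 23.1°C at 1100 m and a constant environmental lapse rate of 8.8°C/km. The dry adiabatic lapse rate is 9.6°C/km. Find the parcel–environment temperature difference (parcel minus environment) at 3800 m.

Parcel:
  From 1100 m to 3800 m (dry): cools by 9.6 × 2.7 = 25.92°C, giving -2.82°C.
Environment:
  From 1100 m to 3800 m (environment): cools by 8.8 × 2.7 = 23.76°C, giving -0.66°C.
T_parcel − T_env = -2.82 − (-0.66) = -2.16°C

-2.16°C (parcel cooler than environment)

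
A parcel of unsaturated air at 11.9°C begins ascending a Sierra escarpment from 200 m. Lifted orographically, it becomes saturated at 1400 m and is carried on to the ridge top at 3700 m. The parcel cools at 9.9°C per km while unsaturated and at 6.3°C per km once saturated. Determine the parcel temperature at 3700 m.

-14.47°C

200–1400 m, dry: Δz = 1.2 km ⇒ ΔT = -11.88°C; T = 0.02°C
1400–3700 m, saturated: Δz = 2.3 km ⇒ ΔT = -14.49°C; T = -14.47°C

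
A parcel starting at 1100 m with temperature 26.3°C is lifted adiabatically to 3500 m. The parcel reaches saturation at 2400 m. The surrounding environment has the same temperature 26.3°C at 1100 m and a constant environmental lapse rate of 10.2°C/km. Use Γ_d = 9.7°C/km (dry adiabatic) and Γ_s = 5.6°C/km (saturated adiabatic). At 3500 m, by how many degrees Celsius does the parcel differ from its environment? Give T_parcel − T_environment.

+5.71°C (parcel warmer than environment)

Parcel:
  From 1100 m to 2400 m (dry): cools by 9.7 × 1.3 = 12.61°C, giving 13.69°C.
  From 2400 m to 3500 m (saturated): cools by 5.6 × 1.1 = 6.16°C, giving 7.53°C.
Environment:
  From 1100 m to 3500 m (environment): cools by 10.2 × 2.4 = 24.48°C, giving 1.82°C.
T_parcel − T_env = 7.53 − 1.82 = +5.71°C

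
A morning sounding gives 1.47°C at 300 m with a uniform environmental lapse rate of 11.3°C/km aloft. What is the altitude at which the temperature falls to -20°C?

2200 m

Height above start = (1.47 − (-20)) / 11.3 = 1.9 km
Altitude = 300 m + 1900 m = 2200 m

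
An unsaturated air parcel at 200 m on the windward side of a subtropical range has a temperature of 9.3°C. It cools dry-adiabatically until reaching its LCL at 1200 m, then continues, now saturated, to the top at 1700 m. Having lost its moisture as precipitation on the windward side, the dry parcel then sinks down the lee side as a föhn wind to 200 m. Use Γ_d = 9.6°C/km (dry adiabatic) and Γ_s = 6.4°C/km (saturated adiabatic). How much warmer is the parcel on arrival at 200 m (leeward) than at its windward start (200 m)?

+1.6°C

From 200 m to 1200 m (dry): cools by 9.6 × 1 = 9.6°C, giving -0.3°C.
From 1200 m to 1700 m (saturated): cools by 6.4 × 0.5 = 3.2°C, giving -3.5°C.
From 1700 m to 200 m (dry descent): warms by 9.6 × 1.5 = 14.4°C, giving 10.9°C.
Net change vs windward start: 10.9 − 9.3 = +1.6°C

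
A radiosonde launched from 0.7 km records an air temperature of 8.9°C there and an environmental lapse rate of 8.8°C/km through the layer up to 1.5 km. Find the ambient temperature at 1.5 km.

700 → 1500 m (environmental, 8.8°C/km): ΔT = -8.8 × 0.8 = -7.04°C → T = 1.86°C

1.86°C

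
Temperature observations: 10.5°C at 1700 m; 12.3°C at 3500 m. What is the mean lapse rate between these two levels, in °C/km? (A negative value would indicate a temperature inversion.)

Γ = −ΔT/Δz = (10.5 − 12.3) / (3500 − 1700) m
  = -1.8°C / 1.8 km = -1°C/km

-1°C/km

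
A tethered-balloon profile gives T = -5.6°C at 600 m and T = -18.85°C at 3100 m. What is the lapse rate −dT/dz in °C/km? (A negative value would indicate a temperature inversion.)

Γ = −ΔT/Δz = (-5.6 − (-18.85)) / (3100 − 600) m
  = 13.25°C / 2.5 km = 5.3°C/km

5.3°C/km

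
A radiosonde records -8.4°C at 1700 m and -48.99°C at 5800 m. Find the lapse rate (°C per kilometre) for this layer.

Γ = −ΔT/Δz = (-8.4 − (-48.99)) / (5800 − 1700) m
  = 40.59°C / 4.1 km = 9.9°C/km

9.9°C/km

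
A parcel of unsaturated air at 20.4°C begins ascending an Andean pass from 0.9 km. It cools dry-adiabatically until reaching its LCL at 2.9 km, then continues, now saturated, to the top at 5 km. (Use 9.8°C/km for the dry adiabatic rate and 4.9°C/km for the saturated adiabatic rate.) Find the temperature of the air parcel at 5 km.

900 → 2900 m (dry, 9.8°C/km): ΔT = -9.8 × 2 = -19.6°C → T = 0.8°C
2900 → 5000 m (saturated, 4.9°C/km): ΔT = -4.9 × 2.1 = -10.29°C → T = -9.49°C

-9.49°C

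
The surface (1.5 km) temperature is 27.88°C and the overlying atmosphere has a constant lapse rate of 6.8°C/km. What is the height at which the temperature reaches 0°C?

Height above start = (27.88 − 0) / 6.8 = 4.1 km
Altitude = 1500 m + 4100 m = 5600 m

5.6 km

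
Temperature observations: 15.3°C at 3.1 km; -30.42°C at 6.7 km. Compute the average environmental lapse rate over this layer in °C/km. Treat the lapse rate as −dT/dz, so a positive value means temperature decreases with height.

Γ = −ΔT/Δz = (15.3 − (-30.42)) / (6700 − 3100) m
  = 45.72°C / 3.6 km = 12.7°C/km

12.7°C/km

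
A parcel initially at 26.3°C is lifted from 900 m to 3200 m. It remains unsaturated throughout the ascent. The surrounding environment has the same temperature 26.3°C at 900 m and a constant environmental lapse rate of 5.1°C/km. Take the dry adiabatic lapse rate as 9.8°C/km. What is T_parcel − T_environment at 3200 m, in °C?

Parcel:
  From 900 m to 3200 m (dry): cools by 9.8 × 2.3 = 22.54°C, giving 3.76°C.
Environment:
  From 900 m to 3200 m (environment): cools by 5.1 × 2.3 = 11.73°C, giving 14.57°C.
T_parcel − T_env = 3.76 − 14.57 = -10.81°C

-10.81°C (parcel cooler than environment)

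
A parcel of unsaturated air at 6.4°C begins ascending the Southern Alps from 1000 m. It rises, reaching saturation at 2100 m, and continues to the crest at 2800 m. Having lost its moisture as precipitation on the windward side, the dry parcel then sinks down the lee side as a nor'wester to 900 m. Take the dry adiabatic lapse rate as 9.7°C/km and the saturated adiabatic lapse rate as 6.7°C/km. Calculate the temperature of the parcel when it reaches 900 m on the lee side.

1000–2100 m, dry: Δz = 1.1 km ⇒ ΔT = -10.67°C; T = -4.27°C
2100–2800 m, saturated: Δz = 0.7 km ⇒ ΔT = -4.69°C; T = -8.96°C
2800–900 m, dry descent: Δz = 1.9 km ⇒ ΔT = +18.43°C; T = 9.47°C

9.47°C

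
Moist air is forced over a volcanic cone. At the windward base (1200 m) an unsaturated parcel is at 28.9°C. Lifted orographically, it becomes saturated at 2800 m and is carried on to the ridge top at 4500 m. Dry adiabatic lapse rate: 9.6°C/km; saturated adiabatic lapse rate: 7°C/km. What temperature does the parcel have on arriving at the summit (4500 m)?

Dry to 2800 m: -9.6 × 1.6 km = -15.36°C, so T = 13.54°C.
Saturated to 4500 m: -7 × 1.7 km = -11.9°C, so T = 1.64°C.

1.64°C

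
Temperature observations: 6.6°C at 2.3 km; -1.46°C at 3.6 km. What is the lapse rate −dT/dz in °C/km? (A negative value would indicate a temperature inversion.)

Γ = −ΔT/Δz = (6.6 − (-1.46)) / (3600 − 2300) m
  = 8.06°C / 1.3 km = 6.2°C/km

6.2°C/km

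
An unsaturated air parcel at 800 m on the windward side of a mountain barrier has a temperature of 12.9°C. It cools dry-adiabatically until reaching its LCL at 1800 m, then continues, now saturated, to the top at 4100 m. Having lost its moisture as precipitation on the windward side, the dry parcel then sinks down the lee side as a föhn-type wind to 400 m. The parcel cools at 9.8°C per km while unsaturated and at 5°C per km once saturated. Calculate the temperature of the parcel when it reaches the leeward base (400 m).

Dry to 1800 m: -9.8 × 1 km = -9.8°C, so T = 3.1°C.
Saturated to 4100 m: -5 × 2.3 km = -11.5°C, so T = -8.4°C.
Dry descent to 400 m: +9.8 × 3.7 km = +36.26°C, so T = 27.86°C.

27.86°C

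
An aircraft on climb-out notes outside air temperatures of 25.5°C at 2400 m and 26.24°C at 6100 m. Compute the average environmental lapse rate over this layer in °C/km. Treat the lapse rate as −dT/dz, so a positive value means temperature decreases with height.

-0.2°C/km

Γ = −ΔT/Δz = (25.5 − 26.24) / (6100 − 2400) m
  = -0.74°C / 3.7 km = -0.2°C/km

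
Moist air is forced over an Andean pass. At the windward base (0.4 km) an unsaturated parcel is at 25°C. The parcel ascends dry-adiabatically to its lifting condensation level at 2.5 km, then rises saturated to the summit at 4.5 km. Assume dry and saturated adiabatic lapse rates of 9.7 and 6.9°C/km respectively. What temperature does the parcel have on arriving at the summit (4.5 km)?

-9.17°C

400 → 2500 m (dry, 9.7°C/km): ΔT = -9.7 × 2.1 = -20.37°C → T = 4.63°C
2500 → 4500 m (saturated, 6.9°C/km): ΔT = -6.9 × 2 = -13.8°C → T = -9.17°C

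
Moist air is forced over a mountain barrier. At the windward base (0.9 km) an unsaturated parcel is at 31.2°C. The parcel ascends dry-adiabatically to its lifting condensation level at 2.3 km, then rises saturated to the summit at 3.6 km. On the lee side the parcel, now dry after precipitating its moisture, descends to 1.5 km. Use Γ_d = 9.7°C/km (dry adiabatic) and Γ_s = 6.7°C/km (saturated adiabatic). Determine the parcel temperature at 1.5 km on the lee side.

29.28°C

900 → 2300 m (dry, 9.7°C/km): ΔT = -9.7 × 1.4 = -13.58°C → T = 17.62°C
2300 → 3600 m (saturated, 6.7°C/km): ΔT = -6.7 × 1.3 = -8.71°C → T = 8.91°C
3600 → 1500 m (dry descent, 9.7°C/km): ΔT = +9.7 × 2.1 = +20.37°C → T = 29.28°C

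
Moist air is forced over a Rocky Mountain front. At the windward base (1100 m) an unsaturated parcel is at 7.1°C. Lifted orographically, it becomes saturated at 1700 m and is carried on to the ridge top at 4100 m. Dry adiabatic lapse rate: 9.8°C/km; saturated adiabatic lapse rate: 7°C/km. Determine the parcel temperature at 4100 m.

1100 → 1700 m (dry, 9.8°C/km): ΔT = -9.8 × 0.6 = -5.88°C → T = 1.22°C
1700 → 4100 m (saturated, 7°C/km): ΔT = -7 × 2.4 = -16.8°C → T = -15.58°C

-15.58°C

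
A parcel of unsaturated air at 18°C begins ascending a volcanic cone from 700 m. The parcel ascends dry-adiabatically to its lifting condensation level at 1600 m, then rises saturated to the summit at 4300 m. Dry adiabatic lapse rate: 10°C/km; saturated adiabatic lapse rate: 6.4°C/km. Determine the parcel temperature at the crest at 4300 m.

Dry to 1600 m: -10 × 0.9 km = -9°C, so T = 9°C.
Saturated to 4300 m: -6.4 × 2.7 km = -17.28°C, so T = -8.28°C.

-8.28°C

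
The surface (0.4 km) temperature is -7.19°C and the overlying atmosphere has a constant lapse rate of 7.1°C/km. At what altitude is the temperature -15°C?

Height above start = (-7.19 − (-15)) / 7.1 = 1.1 km
Altitude = 400 m + 1100 m = 1500 m

1.5 km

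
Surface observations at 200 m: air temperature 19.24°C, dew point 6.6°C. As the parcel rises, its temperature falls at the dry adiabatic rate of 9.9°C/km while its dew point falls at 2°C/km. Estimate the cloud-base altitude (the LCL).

T and T_d converge at 9.9 − 2 = 7.9°C per km
Height above start = (19.24 − 6.6) / 7.9 = 1.6 km
LCL altitude = 200 m + 1600 m = 1800 m

1800 m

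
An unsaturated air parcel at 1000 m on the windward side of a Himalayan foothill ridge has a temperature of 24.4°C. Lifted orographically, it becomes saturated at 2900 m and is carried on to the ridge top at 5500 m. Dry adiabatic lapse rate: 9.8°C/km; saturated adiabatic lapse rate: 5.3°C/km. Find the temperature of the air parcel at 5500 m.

-8°C

From 1000 m to 2900 m (dry): cools by 9.8 × 1.9 = 18.62°C, giving 5.78°C.
From 2900 m to 5500 m (saturated): cools by 5.3 × 2.6 = 13.78°C, giving -8°C.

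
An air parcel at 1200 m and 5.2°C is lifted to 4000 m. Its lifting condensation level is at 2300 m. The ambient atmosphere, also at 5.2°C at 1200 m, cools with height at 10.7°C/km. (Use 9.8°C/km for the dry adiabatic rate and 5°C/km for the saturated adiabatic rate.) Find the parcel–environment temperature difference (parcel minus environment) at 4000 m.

Parcel:
  Dry to 2300 m: -9.8 × 1.1 km = -10.78°C, so T = -5.58°C.
  Saturated to 4000 m: -5 × 1.7 km = -8.5°C, so T = -14.08°C.
Environment:
  Environment to 4000 m: -10.7 × 2.8 km = -29.96°C, so T = -24.76°C.
T_parcel − T_env = -14.08 − (-24.76) = +10.68°C

+10.68°C (parcel warmer than environment)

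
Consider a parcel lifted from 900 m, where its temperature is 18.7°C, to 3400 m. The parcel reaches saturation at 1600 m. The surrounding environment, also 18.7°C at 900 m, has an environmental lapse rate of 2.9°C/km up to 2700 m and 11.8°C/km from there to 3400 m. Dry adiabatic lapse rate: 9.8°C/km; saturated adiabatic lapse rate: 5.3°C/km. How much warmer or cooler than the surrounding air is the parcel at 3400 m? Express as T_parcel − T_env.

Parcel:
  Dry to 1600 m: -9.8 × 0.7 km = -6.86°C, so T = 11.84°C.
  Saturated to 3400 m: -5.3 × 1.8 km = -9.54°C, so T = 2.3°C.
Environment:
  Environment, lower layer to 2700 m: -2.9 × 1.8 km = -5.22°C, so T = 13.48°C.
  Environment, upper layer to 3400 m: -11.8 × 0.7 km = -8.26°C, so T = 5.22°C.
T_parcel − T_env = 2.3 − 5.22 = -2.92°C

-2.92°C (parcel cooler than environment)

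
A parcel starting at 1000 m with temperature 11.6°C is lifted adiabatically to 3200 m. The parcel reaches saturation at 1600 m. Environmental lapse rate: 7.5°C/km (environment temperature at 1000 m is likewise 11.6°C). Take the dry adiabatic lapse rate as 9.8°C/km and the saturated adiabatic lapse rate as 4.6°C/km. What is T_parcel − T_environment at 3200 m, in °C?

Parcel:
  Dry to 1600 m: -9.8 × 0.6 km = -5.88°C, so T = 5.72°C.
  Saturated to 3200 m: -4.6 × 1.6 km = -7.36°C, so T = -1.64°C.
Environment:
  Environment to 3200 m: -7.5 × 2.2 km = -16.5°C, so T = -4.9°C.
T_parcel − T_env = -1.64 − (-4.9) = +3.26°C

+3.26°C (parcel warmer than environment)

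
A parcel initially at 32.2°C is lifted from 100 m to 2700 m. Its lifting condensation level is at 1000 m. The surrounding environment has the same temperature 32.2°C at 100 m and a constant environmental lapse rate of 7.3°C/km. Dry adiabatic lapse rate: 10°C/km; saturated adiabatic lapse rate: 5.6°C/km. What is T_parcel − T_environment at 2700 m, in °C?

Parcel:
  100 → 1000 m (dry, 10°C/km): ΔT = -10 × 0.9 = -9°C → T = 23.2°C
  1000 → 2700 m (saturated, 5.6°C/km): ΔT = -5.6 × 1.7 = -9.52°C → T = 13.68°C
Environment:
  100 → 2700 m (environment, 7.3°C/km): ΔT = -7.3 × 2.6 = -18.98°C → T = 13.22°C
T_parcel − T_env = 13.68 − 13.22 = +0.46°C

+0.46°C (parcel warmer than environment)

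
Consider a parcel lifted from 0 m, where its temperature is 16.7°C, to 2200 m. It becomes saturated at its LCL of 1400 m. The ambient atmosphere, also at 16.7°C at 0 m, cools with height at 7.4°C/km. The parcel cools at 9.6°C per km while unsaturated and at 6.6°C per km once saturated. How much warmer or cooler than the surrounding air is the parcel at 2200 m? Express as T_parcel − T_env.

Parcel:
  0–1400 m, dry: Δz = 1.4 km ⇒ ΔT = -13.44°C; T = 3.26°C
  1400–2200 m, saturated: Δz = 0.8 km ⇒ ΔT = -5.28°C; T = -2.02°C
Environment:
  0–2200 m, environment: Δz = 2.2 km ⇒ ΔT = -16.28°C; T = 0.42°C
T_parcel − T_env = -2.02 − 0.42 = -2.44°C

-2.44°C (parcel cooler than environment)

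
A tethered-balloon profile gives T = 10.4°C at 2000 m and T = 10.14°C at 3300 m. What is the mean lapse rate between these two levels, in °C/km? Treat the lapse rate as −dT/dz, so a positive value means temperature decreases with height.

0.2°C/km

Γ = −ΔT/Δz = (10.4 − 10.14) / (3300 − 2000) m
  = 0.26°C / 1.3 km = 0.2°C/km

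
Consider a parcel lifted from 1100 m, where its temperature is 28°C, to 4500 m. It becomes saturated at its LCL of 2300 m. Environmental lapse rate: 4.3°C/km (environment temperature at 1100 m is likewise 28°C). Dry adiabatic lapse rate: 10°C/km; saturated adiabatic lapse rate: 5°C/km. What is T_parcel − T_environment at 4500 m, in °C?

Parcel:
  1100 → 2300 m (dry, 10°C/km): ΔT = -10 × 1.2 = -12°C → T = 16°C
  2300 → 4500 m (saturated, 5°C/km): ΔT = -5 × 2.2 = -11°C → T = 5°C
Environment:
  1100 → 4500 m (environment, 4.3°C/km): ΔT = -4.3 × 3.4 = -14.62°C → T = 13.38°C
T_parcel − T_env = 5 − 13.38 = -8.38°C

-8.38°C (parcel cooler than environment)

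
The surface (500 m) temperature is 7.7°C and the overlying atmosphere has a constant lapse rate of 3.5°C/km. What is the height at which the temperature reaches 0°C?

Height above start = (7.7 − 0) / 3.5 = 2.2 km
Altitude = 500 m + 2200 m = 2700 m

2700 m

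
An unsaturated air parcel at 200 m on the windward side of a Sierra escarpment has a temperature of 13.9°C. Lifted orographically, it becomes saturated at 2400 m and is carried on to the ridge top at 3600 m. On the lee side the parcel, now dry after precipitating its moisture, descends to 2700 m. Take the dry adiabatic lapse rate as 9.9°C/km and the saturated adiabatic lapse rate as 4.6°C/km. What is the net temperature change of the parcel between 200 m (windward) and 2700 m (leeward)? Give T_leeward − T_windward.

-18.39°C

From 200 m to 2400 m (dry): cools by 9.9 × 2.2 = 21.78°C, giving -7.88°C.
From 2400 m to 3600 m (saturated): cools by 4.6 × 1.2 = 5.52°C, giving -13.4°C.
From 3600 m to 2700 m (dry descent): warms by 9.9 × 0.9 = 8.91°C, giving -4.49°C.
Net change vs windward start: -4.49 − 13.9 = -18.39°C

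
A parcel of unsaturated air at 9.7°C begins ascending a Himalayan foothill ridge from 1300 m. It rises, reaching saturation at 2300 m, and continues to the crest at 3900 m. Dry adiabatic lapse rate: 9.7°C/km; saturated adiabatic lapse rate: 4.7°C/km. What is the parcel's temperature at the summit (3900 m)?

-7.52°C

From 1300 m to 2300 m (dry): cools by 9.7 × 1 = 9.7°C, giving 0°C.
From 2300 m to 3900 m (saturated): cools by 4.7 × 1.6 = 7.52°C, giving -7.52°C.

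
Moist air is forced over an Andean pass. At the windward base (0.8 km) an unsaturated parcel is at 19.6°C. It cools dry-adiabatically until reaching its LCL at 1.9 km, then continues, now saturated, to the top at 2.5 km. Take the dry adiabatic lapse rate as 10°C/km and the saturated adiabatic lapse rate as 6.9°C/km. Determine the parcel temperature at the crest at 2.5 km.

4.46°C

800 → 1900 m (dry, 10°C/km): ΔT = -10 × 1.1 = -11°C → T = 8.6°C
1900 → 2500 m (saturated, 6.9°C/km): ΔT = -6.9 × 0.6 = -4.14°C → T = 4.46°C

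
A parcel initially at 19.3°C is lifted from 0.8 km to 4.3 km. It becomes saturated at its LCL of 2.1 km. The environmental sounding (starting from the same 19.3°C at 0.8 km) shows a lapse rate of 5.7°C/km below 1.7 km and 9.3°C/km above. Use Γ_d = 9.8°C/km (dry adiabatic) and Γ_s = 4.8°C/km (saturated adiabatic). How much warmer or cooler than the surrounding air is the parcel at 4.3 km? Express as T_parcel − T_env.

+6.01°C (parcel warmer than environment)

Parcel:
  800 → 2100 m (dry, 9.8°C/km): ΔT = -9.8 × 1.3 = -12.74°C → T = 6.56°C
  2100 → 4300 m (saturated, 4.8°C/km): ΔT = -4.8 × 2.2 = -10.56°C → T = -4°C
Environment:
  800 → 1700 m (environment, lower layer, 5.7°C/km): ΔT = -5.7 × 0.9 = -5.13°C → T = 14.17°C
  1700 → 4300 m (environment, upper layer, 9.3°C/km): ΔT = -9.3 × 2.6 = -24.18°C → T = -10.01°C
T_parcel − T_env = -4 − (-10.01) = +6.01°C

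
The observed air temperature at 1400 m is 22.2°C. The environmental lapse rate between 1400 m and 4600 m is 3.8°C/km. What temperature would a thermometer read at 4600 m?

10.04°C

1400 → 4600 m (environmental, 3.8°C/km): ΔT = -3.8 × 3.2 = -12.16°C → T = 10.04°C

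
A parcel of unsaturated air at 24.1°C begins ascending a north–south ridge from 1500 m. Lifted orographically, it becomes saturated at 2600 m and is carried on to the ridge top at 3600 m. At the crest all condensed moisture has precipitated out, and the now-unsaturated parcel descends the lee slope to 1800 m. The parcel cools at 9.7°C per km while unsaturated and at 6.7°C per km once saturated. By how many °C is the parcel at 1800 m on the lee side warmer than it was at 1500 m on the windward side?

+0.09°C

1500 → 2600 m (dry, 9.7°C/km): ΔT = -9.7 × 1.1 = -10.67°C → T = 13.43°C
2600 → 3600 m (saturated, 6.7°C/km): ΔT = -6.7 × 1 = -6.7°C → T = 6.73°C
3600 → 1800 m (dry descent, 9.7°C/km): ΔT = +9.7 × 1.8 = +17.46°C → T = 24.19°C
Net change vs windward start: 24.19 − 24.1 = +0.09°C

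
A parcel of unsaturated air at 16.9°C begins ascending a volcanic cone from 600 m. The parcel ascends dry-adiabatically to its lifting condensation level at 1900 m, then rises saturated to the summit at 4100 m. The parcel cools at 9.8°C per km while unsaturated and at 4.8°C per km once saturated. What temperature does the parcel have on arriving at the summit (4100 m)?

600–1900 m, dry: Δz = 1.3 km ⇒ ΔT = -12.74°C; T = 4.16°C
1900–4100 m, saturated: Δz = 2.2 km ⇒ ΔT = -10.56°C; T = -6.4°C

-6.4°C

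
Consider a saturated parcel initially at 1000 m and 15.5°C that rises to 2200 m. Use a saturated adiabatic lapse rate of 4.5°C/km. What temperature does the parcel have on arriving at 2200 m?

10.1°C

Saturated adiabatic to 2200 m: -4.5 × 1.2 km = -5.4°C, so T = 10.1°C.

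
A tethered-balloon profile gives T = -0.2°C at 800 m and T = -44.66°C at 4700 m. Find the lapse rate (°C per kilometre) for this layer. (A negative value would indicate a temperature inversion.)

11.4°C/km

Γ = −ΔT/Δz = (-0.2 − (-44.66)) / (4700 − 800) m
  = 44.46°C / 3.9 km = 11.4°C/km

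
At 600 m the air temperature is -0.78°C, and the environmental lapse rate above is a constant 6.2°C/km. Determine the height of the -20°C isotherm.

3700 m

Height above start = (-0.78 − (-20)) / 6.2 = 3.1 km
Altitude = 600 m + 3100 m = 3700 m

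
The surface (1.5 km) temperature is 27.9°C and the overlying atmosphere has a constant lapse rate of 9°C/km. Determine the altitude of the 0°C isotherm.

Height above start = (27.9 − 0) / 9 = 3.1 km
Altitude = 1500 m + 3100 m = 4600 m

4.6 km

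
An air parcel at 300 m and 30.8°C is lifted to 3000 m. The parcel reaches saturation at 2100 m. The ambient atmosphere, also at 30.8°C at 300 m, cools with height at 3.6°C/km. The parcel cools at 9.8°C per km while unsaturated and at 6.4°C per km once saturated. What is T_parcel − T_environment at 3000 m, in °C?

-13.68°C (parcel cooler than environment)

Parcel:
  300–2100 m, dry: Δz = 1.8 km ⇒ ΔT = -17.64°C; T = 13.16°C
  2100–3000 m, saturated: Δz = 0.9 km ⇒ ΔT = -5.76°C; T = 7.4°C
Environment:
  300–3000 m, environment: Δz = 2.7 km ⇒ ΔT = -9.72°C; T = 21.08°C
T_parcel − T_env = 7.4 − 21.08 = -13.68°C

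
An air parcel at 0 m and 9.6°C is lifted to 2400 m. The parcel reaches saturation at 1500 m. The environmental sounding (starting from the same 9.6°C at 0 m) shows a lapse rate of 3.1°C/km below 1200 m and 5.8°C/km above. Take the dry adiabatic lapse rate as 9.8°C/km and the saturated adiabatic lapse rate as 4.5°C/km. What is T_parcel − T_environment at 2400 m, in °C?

-8.07°C (parcel cooler than environment)

Parcel:
  0–1500 m, dry: Δz = 1.5 km ⇒ ΔT = -14.7°C; T = -5.1°C
  1500–2400 m, saturated: Δz = 0.9 km ⇒ ΔT = -4.05°C; T = -9.15°C
Environment:
  0–1200 m, environment, lower layer: Δz = 1.2 km ⇒ ΔT = -3.72°C; T = 5.88°C
  1200–2400 m, environment, upper layer: Δz = 1.2 km ⇒ ΔT = -6.96°C; T = -1.08°C
T_parcel − T_env = -9.15 − (-1.08) = -8.07°C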